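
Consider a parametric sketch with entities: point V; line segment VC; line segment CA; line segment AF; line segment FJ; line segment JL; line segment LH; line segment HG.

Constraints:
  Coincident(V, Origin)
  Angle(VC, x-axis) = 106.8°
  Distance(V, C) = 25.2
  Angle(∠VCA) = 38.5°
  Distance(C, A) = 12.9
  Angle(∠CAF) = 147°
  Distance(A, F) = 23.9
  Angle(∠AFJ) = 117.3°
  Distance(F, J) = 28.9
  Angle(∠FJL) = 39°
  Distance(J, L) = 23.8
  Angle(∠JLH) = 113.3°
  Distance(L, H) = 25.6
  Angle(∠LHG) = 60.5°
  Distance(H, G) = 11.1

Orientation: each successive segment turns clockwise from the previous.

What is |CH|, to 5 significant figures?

31.104

∠FJL = 39.0° gives JL at 88.600° from the x-axis; with |JL| = 23.8, L = (-5.7581, -3.5473). ∠JLH = 113.3° gives LH at 21.900° from the x-axis; with |LH| = 25.6, H = (17.994, 6.0012). Then |CH| = |H − C| = 31.104.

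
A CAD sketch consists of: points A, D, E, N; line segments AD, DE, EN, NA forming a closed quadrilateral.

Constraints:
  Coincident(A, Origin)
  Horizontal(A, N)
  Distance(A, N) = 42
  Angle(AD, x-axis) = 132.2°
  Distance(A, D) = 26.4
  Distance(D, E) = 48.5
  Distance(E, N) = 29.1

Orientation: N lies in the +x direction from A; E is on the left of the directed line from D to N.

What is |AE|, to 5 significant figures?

40.296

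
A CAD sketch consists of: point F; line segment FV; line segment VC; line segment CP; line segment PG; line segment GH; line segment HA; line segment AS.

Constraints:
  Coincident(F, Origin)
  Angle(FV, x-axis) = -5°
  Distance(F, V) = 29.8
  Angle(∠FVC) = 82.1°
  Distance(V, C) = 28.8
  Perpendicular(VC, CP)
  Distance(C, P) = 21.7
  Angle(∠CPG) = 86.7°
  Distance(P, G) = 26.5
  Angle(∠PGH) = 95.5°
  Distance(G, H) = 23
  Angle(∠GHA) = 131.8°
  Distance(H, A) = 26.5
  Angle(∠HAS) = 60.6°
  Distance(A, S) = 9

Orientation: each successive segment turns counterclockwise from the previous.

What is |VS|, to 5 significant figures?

25.998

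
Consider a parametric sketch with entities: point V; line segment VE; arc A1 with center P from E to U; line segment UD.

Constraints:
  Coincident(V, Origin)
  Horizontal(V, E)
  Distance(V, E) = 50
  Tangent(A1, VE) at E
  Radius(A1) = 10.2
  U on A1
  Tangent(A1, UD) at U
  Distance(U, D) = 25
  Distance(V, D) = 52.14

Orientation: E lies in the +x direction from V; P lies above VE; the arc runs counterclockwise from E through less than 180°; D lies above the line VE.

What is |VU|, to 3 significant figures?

59.7

Checks: |VE| = 50.00 ✓; |PU| = 10.20 ✓; ∠(PU, UD) = 90.00° ✓; |UD| = 25.00 ✓; |VD| = 52.14 ✓.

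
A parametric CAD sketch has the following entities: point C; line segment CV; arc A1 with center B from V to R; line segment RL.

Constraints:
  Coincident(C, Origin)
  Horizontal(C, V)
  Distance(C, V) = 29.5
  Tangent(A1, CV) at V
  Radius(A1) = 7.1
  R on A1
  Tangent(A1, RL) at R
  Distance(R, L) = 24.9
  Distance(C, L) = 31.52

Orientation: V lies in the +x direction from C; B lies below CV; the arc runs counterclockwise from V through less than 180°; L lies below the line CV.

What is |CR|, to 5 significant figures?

23.301

C is at the origin; C and V share the same y with |CV| = 29.5 and V on the +x side, so V = (29.500, 0.0000). A1 meets CV tangentially, so BV is at right angles to CV, so B = V + (0, -7.1) = (29.500, -7.1000). Since BR ⟂ RL (tangency), |BL| = √(7.1² + 24.9²) = 25.892 regardless of where R sits on A1. So L lies on both circle(C, 31.52) and circle(B, 25.892); the below-CV intersection is L = (14.323, -28.078). R is the foot of the tangent from L: R = (22.827, -4.6751).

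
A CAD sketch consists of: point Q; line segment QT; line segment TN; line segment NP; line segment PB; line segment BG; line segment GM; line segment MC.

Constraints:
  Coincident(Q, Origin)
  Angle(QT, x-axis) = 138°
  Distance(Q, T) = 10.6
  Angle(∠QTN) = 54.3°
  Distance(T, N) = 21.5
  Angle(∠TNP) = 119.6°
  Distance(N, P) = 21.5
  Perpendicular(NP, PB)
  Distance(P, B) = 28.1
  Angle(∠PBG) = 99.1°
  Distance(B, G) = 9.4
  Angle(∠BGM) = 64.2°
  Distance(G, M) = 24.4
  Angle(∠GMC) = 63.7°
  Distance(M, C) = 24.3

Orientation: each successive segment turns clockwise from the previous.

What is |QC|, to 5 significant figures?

37.447

Q is at the origin; QT runs at 138.0° with length 10.6, so T = (-7.8773, 7.0928). ∠QTN = 54.3° gives TN at 12.300° from the x-axis; with |TN| = 21.5, N = (13.129, 11.673). ∠TNP = 119.6° gives NP at -48.100° from the x-axis; with |NP| = 21.5, P = (27.488, -4.3298). NP is perpendicular to PB, so PB runs at -138.10°; with |PB| = 28.1, B = (6.5724, -23.096). ∠PBG = 99.1° gives BG at 141.00° from the x-axis; with |BG| = 9.4, G = (-0.73278, -17.180). ∠BGM = 64.2° gives GM at 25.200° from the x-axis; with |GM| = 24.4, M = (21.345, -6.7912). ∠GMC = 63.7° gives MC at -91.100° from the x-axis; with |MC| = 24.3, C = (20.879, -31.087). Then |QC| = |C − Q| = 37.447.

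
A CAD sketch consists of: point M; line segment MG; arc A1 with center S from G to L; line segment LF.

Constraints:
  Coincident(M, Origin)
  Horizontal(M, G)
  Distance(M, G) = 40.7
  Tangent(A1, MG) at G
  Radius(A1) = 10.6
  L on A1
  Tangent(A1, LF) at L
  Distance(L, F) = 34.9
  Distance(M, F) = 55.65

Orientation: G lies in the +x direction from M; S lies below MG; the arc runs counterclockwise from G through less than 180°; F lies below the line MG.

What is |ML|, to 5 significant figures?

32.061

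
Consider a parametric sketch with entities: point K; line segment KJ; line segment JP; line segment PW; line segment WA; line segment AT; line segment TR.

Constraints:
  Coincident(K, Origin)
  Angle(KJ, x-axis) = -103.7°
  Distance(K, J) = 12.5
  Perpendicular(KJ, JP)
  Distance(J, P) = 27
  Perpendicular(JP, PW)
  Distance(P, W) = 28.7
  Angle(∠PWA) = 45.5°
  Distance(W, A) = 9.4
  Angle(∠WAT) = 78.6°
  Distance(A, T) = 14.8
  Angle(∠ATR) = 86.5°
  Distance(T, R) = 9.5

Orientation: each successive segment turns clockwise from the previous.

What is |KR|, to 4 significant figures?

38.57

K is at the origin; KJ runs at -103.7° with length 12.5, so J = (-2.960, -12.14). KJ is perpendicular to JP, so JP runs at 166.3°; with |JP| = 27.0, P = (-29.19, -5.750). JP ⟂ PW, so PW runs at 76.30°; with |PW| = 28.7, W = (-22.40, 22.13). ∠PWA = 45.5° gives WA at -58.20° from the x-axis; with |WA| = 9.4, A = (-17.44, 14.14). ∠WAT = 78.6° gives AT at -159.6° from the x-axis; with |AT| = 14.8, T = (-31.31, 8.986). ∠ATR = 86.5° gives TR at 106.9° from the x-axis; with |TR| = 9.5, R = (-34.08, 18.08). Then |KR| = |R − K| = 38.57.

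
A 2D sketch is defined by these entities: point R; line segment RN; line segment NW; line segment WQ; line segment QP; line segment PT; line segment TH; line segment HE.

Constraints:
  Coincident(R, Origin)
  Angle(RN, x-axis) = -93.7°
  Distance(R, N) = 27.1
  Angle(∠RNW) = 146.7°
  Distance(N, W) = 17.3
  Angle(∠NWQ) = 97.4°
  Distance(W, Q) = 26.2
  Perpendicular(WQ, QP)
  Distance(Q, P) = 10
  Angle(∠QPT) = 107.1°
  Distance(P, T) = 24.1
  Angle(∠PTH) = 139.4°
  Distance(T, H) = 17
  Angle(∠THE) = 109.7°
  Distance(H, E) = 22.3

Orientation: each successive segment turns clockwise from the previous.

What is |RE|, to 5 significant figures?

57.292

R is at the origin; RN runs at -93.7° with length 27.1, so N = (-1.7488, -27.044). ∠RNW = 146.7° gives NW at -127.00° from the x-axis; with |NW| = 17.3, W = (-12.160, -40.860). ∠NWQ = 97.4° gives WQ at 150.40° from the x-axis; with |WQ| = 26.2, Q = (-34.941, -27.919). The perpendicularity gives QP at right angles to WQ, so QP runs at 60.400°; with |QP| = 10.0, P = (-30.002, -19.224). ∠QPT = 107.1° gives PT at -12.500° from the x-axis; with |PT| = 24.1, T = (-6.4728, -24.440). ∠PTH = 139.4° gives TH at -53.100° from the x-axis; with |TH| = 17.0, H = (3.7343, -38.035). ∠THE = 109.7° gives HE at -123.40° from the x-axis; with |HE| = 22.3, E = (-8.5414, -56.652). Then |RE| = |E − R| = 57.292.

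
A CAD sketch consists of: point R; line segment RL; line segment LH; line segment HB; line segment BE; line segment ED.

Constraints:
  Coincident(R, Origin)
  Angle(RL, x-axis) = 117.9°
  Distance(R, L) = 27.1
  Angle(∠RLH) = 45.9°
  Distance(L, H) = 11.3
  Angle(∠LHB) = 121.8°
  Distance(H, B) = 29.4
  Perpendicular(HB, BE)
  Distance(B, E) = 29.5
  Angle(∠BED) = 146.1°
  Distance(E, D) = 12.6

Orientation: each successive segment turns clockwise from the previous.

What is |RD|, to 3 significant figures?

36.2

R is at the origin; RL runs at 117.9° with length 27.1, so L = (-12.7, 24.0). ∠RLH = 45.9° gives LH at -16.2° from the x-axis; with |LH| = 11.3, H = (-1.83, 20.8). ∠LHB = 121.8° gives HB at -74.4° from the x-axis; with |HB| = 29.4, B = (6.08, -7.52). HB is perpendicular to BE, so BE runs at -164°; with |BE| = 29.5, E = (-22.3, -15.5). ∠BED = 146.1° gives ED at 162° from the x-axis; with |ED| = 12.6, D = (-34.3, -11.5). Then |RD| = |D − R| = 36.2.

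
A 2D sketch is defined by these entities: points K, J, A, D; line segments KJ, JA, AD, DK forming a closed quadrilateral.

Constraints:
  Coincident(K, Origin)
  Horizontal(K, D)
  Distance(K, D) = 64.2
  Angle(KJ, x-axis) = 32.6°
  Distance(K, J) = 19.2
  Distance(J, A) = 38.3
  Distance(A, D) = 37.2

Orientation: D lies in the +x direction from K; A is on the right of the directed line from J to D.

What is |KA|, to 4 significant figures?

41.88

K is at the origin; K and D share the same y with |KD| = 64.2 and D in +x, so D = (64.2, 0). KJ runs at 32.6° with |KJ| = 19.2, so J = (16.18, 10.34). A is determined by |JA| = 38.3 and |AD| = 37.2 together: it lies at the intersection of circle(J, 38.3) and circle(D, 37.2). With |JD| = 49.13, the foot of the radical line on JD is 25.41 from J and the perpendicular offset is √(38.3² − 25.41²) = 28.66. Taking the right-of-JD solution: A = (34.98, -23.02).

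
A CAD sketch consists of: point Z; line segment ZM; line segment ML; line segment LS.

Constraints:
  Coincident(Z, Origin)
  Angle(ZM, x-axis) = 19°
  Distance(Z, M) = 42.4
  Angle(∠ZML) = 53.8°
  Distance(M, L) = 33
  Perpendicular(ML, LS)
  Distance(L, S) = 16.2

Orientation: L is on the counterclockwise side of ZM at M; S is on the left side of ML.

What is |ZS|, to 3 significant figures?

19.7

Z is at the origin; ZM runs at 19.0° with length 42.4, so M = 42.4·(cos 19.0°, sin 19.0°) = (40.1, 13.8). ∠ZML = 53.8°, so ML runs at 19.0° + (180° − 53.8°) = 145° from the x-axis; with |ML| = 33.0, L = M + 33.0·(cos 145°, sin 145°) = (13.0, 32.6). ML ⟂ LS; with |LS| = 16.2 on the left of ML, S = L + 16.2·(-0.571, -0.821) = (3.75, 19.3). Then |ZS| = |S − Z| = 19.7.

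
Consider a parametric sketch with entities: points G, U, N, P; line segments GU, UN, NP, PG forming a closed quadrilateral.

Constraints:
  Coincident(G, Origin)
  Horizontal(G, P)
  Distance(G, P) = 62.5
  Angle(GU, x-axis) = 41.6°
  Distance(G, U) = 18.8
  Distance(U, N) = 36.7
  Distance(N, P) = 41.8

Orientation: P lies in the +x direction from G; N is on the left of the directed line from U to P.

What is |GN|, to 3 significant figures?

55.5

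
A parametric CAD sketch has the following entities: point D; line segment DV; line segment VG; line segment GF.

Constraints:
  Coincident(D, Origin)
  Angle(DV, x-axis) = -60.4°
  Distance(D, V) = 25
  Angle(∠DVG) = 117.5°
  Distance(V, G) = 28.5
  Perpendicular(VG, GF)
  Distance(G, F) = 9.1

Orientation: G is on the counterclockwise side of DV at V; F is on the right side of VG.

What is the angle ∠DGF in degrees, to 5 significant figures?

118.98°

D is at the origin; DV runs at -60.4° with length 25.0, so V = 25.0·(cos -60.4°, sin -60.4°) = (12.349, -21.737). ∠DVG = 117.5°, so VG runs at -60.4° + (180° − 117.5°) = 2.1000° from the x-axis; with |VG| = 28.5, G = V + 28.5·(cos 2.1000°, sin 2.1000°) = (40.829, -20.693). VG ⟂ GF; with |GF| = 9.1 on the right of VG, F = G + 9.1·(0.036644, -0.99933) = (41.163, -29.787). Then cos ∠DGF = GD·GF / (|GD||GF|), giving 118.98°.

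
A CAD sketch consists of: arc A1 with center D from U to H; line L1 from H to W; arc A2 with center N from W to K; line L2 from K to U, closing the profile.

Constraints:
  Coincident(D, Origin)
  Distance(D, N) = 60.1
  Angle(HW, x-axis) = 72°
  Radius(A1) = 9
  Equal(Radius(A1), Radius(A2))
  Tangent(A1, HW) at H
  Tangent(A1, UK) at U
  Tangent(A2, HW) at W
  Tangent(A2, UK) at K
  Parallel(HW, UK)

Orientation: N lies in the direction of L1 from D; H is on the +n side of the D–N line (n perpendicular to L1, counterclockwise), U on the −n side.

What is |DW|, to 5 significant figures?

60.770

Tangency of A1 to both parallel lines with radius 9.0 puts H and U at D ± 9.0·n: H = (-8.5595, 2.7812), U = (8.5595, -2.7812). Equal radii place W and K the same way about N: W = N + 9.0·n = (10.012, 59.940), K = N − 9.0·n = (27.131, 54.377). Then |DW| = |W − D| = 60.770.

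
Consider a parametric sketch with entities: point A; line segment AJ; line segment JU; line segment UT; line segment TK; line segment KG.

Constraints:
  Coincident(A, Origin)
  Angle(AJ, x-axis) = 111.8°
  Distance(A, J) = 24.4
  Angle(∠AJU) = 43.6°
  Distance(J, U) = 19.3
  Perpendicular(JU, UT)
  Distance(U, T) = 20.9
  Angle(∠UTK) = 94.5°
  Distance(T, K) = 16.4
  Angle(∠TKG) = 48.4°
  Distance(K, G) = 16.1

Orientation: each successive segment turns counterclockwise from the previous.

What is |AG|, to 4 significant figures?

9.002

A is at the origin; AJ runs at 111.8° with length 24.4, so J = (-9.061, 22.66). ∠AJU = 43.6° gives JU at -111.8° from the x-axis; with |JU| = 19.3, U = (-16.23, 4.735). JU is perpendicular to UT, so UT runs at -21.80°; with |UT| = 20.9, T = (3.177, -3.026). ∠UTK = 94.5° gives TK at 63.70° from the x-axis; with |TK| = 16.4, K = (10.44, 11.68). ∠TKG = 48.4° gives KG at -164.7° from the x-axis; with |KG| = 16.1, G = (-5.086, 7.428). Then |AG| = |G − A| = 9.002.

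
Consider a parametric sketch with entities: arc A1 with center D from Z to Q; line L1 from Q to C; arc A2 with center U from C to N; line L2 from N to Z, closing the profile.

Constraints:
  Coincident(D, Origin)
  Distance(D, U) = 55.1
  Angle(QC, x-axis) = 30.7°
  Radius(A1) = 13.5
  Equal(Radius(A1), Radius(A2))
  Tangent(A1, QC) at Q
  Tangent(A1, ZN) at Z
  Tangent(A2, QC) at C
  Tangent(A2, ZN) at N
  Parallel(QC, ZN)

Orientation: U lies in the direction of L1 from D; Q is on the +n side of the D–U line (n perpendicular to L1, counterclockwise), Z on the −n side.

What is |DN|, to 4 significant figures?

56.73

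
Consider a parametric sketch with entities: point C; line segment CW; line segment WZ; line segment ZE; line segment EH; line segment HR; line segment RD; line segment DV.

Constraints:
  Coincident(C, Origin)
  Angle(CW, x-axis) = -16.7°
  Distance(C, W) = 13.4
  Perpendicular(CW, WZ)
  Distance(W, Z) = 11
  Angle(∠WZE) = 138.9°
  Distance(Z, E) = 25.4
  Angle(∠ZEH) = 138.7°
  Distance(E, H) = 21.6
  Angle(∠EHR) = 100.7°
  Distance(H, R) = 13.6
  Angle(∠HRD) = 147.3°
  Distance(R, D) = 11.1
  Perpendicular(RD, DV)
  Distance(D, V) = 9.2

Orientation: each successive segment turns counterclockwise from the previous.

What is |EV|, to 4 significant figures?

23.22

C is at the origin; CW runs at -16.7° with length 13.4, so W = (12.83, -3.851). The perpendicularity gives WZ at right angles to CW, so WZ runs at 73.30°; with |WZ| = 11.0, Z = (16.00, 6.685). ∠WZE = 138.9° gives ZE at 114.4° from the x-axis; with |ZE| = 25.4, E = (5.503, 29.82). ∠ZEH = 138.7° gives EH at 155.7° from the x-axis; with |EH| = 21.6, H = (-14.18, 38.71). ∠EHR = 100.7° gives HR at -125.0° from the x-axis; with |HR| = 13.6, R = (-21.98, 27.57). ∠HRD = 147.3° gives RD at -92.30° from the x-axis; with |RD| = 11.1, D = (-22.43, 16.47). RD is perpendicular to DV, so DV runs at -2.300°; with |DV| = 9.2, V = (-13.24, 16.10). Then |EV| = |V − E| = 23.22.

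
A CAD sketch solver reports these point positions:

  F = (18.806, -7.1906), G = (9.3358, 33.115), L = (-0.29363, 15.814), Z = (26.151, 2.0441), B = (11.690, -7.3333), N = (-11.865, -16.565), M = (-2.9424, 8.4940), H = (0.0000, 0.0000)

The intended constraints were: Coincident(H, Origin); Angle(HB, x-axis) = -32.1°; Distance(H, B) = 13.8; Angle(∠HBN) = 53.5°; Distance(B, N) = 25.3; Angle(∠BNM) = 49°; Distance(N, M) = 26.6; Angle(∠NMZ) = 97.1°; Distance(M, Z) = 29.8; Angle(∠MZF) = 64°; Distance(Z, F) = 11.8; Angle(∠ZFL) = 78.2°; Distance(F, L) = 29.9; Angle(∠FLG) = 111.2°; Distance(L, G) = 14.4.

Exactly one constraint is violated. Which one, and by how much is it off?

Distance(L, G) = 14.4 — off by 5.40.

H = (0.00, 0.00) ✓; HB at -32.10° ✓; |HB| = 13.80 ✓; ∠HBN = 53.50° ✓; |BN| = 25.30 ✓; ∠BNM = 49.00° ✓; |NM| = 26.60 ✓; ∠NMZ = 97.10° ✓; |MZ| = 29.80 ✓; ∠MZF = 64.00° ✓; |ZF| = 11.80 ✓; ∠ZFL = 78.20° ✓; |FL| = 29.90 ✓; ∠FLG = 111.2° ✓; |LG| = 19.80 ✗.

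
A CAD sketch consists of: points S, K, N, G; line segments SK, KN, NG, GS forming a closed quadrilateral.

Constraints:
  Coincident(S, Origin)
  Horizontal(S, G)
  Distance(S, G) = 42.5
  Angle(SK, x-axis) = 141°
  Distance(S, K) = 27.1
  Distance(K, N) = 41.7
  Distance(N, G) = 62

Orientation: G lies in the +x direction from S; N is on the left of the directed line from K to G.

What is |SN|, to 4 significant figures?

49.75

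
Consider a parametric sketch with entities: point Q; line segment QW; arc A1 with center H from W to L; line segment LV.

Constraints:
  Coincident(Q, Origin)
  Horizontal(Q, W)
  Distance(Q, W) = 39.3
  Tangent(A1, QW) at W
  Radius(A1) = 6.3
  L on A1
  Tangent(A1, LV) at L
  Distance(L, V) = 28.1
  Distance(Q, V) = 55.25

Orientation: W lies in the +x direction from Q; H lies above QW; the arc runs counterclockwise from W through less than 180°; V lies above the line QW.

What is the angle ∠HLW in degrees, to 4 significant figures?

42.22°

Q is at the origin; QW is horizontal with |QW| = 39.3 and W on the +x side, so W = (39.30, 0.000). Tangency of A1 to QW means the radius HW is perpendicular to QW, so H = W + (0, 6.3) = (39.30, 6.300). Since HL ⟂ LV (tangency), |HV| = √(6.3² + 28.1²) = 28.80 regardless of where L sits on A1. So V lies on both circle(Q, 55.25) and circle(H, 28.80); the above-QW intersection is V = (42.85, 34.88). L is the foot of the tangent from V: L = (45.57, 6.910).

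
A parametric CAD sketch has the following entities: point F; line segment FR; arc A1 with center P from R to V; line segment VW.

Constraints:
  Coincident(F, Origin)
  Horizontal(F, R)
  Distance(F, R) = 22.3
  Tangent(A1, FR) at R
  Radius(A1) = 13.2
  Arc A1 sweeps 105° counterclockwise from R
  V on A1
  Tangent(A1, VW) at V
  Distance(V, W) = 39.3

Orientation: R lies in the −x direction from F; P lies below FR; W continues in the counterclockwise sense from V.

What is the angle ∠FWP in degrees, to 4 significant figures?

20.94°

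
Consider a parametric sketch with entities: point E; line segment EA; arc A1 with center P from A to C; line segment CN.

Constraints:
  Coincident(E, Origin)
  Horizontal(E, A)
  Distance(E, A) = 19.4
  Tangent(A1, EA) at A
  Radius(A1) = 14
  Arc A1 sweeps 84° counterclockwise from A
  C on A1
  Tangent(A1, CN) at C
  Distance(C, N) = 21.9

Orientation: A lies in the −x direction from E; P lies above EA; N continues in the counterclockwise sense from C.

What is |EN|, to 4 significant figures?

34.46

E is at the origin; E and A share the same y with |EA| = 19.4 and A on the −x side, so A = (-19.40, 0.000). A1 meets EA tangentially, so PA is at right angles to EA, so P = A + (0, 14) = (-19.40, 14.00). On A1, A sits at bearing -90° from P; an 84° counterclockwise sweep puts C at bearing -6°, so C = P + 14.0·(cos -6°, sin -6°) = (-5.477, 12.54). Tangency of A1 to CN means the radius PC is perpendicular to CN, so CN runs along (−sin -6°, cos -6°); with |CN| = 21.9, N = (-3.188, 34.32). Then |EN| = |N − E| = 34.46.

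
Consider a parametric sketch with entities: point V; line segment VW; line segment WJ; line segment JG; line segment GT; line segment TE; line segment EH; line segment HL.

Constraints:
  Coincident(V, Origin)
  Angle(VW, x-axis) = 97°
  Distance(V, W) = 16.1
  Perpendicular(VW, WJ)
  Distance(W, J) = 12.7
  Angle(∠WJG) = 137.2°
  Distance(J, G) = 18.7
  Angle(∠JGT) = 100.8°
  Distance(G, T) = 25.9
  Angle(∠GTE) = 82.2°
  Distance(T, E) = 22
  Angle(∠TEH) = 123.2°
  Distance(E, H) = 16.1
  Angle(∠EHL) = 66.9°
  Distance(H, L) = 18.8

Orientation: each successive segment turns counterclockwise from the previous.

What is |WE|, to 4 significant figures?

21.01

V is at the origin; VW runs at 97.0° with length 16.1, so W = (-1.962, 15.98). VW ⟂ WJ, so WJ runs at -173.0°; with |WJ| = 12.7, J = (-14.57, 14.43). ∠WJG = 137.2° gives JG at -130.2° from the x-axis; with |JG| = 18.7, G = (-26.64, 0.1493). ∠JGT = 100.8° gives GT at -51.00° from the x-axis; with |GT| = 25.9, T = (-10.34, -19.98). ∠GTE = 82.2° gives TE at 46.80° from the x-axis; with |TE| = 22.0, E = (4.722, -3.942). Then |WE| = |E − W| = 21.01.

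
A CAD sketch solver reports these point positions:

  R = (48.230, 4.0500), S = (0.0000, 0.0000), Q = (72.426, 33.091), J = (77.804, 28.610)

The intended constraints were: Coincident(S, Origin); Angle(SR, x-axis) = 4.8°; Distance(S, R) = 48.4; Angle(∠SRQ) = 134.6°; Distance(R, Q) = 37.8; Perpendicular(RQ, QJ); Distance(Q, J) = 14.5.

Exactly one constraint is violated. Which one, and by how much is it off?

Distance(Q, J) = 14.5 — off by 7.50.

S = (0.00, 0.00) ✓; SR at 4.800° ✓; |SR| = 48.40 ✓; ∠SRQ = 134.6° ✓; |RQ| = 37.80 ✓; ∠(RQ, QJ) = 90.00° ✓; |QJ| = 7.000 ✗.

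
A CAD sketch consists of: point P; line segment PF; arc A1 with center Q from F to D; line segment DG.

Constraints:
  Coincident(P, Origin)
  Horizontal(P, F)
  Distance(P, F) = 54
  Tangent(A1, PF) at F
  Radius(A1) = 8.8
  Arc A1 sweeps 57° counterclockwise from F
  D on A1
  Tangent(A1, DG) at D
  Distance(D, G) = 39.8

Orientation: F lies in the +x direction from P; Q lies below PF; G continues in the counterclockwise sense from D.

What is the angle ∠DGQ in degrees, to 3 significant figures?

12.5°

On A1, F sits at bearing 90° from Q; a 57° counterclockwise sweep puts D at bearing 147°, so D = Q + 8.8·(cos 147°, sin 147°) = (46.6, -4.01). A1 meets DG tangentially, so QD is at right angles to DG, so DG runs along (−sin 147°, cos 147°); with |DG| = 39.8, G = (24.9, -37.4). Then cos ∠DGQ = GD·GQ / (|GD||GQ|), giving 12.5°.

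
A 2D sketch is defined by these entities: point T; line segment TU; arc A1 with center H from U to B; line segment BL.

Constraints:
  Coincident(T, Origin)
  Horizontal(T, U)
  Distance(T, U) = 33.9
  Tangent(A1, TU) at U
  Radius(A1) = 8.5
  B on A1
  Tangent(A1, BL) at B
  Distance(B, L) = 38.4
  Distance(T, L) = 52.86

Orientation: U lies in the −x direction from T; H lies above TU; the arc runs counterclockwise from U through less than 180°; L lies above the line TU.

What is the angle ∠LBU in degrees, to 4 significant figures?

135.5°

Checks: |HB| = 8.500 ✓; ∠(HB, BL) = 90.00° ✓; |BL| = 38.40 ✓; |TL| = 52.86 ✓.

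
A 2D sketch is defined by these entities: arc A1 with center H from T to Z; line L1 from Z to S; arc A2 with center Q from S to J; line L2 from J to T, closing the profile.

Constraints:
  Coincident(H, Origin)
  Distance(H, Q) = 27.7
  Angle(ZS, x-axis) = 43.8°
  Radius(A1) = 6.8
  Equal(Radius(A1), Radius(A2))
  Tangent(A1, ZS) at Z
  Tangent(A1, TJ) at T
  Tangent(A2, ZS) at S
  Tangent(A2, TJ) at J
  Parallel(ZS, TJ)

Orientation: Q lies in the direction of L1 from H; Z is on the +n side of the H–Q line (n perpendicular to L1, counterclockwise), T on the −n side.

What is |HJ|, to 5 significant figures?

28.522

The slot axis is L1's direction at 43.8°, so u = (cos 43.8°, sin 43.8°) = (0.72176, 0.69214) and n = (−sin 43.8°, cos 43.8°) = (-0.69214, 0.72176). H is at the origin and Q lies 27.7 along u from H, so Q = 27.7·u = (19.993, 19.172). Tangency of A1 to both parallel lines with radius 6.8 puts Z and T at H ± 6.8·n: Z = (-4.7066, 4.9080), T = (4.7066, -4.9080). Equal radii place S and J the same way about Q: S = Q + 6.8·n = (15.286, 24.080), J = Q − 6.8·n = (24.699, 14.264). Then |HJ| = |J − H| = 28.522.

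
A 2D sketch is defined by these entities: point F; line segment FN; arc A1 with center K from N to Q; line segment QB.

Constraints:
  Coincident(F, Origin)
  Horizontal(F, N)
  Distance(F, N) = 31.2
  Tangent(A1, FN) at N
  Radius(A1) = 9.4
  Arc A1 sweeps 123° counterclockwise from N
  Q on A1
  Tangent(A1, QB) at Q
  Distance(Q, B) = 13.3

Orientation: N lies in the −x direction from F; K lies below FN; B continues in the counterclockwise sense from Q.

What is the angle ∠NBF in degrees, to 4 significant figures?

49.69°

F is at the origin; FN is horizontal with |FN| = 31.2 and N on the −x side, so N = (-31.20, 0.000). Since A1 is tangent to FN there, KN ⟂ FN, so K = N + (0, -9.4) = (-31.20, -9.400). On A1, N sits at bearing 90° from K; a 123° counterclockwise sweep puts Q at bearing 213°, so Q = K + 9.4·(cos 213°, sin 213°) = (-39.08, -14.52). Tangency of A1 to QB means the radius KQ is perpendicular to QB, so QB runs along (−sin 213°, cos 213°); with |QB| = 13.3, B = (-31.84, -25.67). Then cos ∠NBF = BN·BF / (|BN||BF|), giving 49.69°.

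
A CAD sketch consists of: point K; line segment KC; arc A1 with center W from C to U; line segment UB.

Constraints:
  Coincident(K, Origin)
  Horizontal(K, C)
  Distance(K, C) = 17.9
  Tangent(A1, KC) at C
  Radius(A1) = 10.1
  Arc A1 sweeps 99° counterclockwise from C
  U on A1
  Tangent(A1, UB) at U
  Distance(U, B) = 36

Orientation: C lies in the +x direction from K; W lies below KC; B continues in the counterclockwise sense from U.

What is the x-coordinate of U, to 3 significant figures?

7.92

Tangency of A1 to KC means the radius WC is perpendicular to KC, so W = C + (0, -10.1) = (17.9, -10.1). On A1, C sits at bearing 90° from W; a 99° counterclockwise sweep puts U at bearing 189°, so U = W + 10.1·(cos 189°, sin 189°) = (7.92, -11.7). So U.x = 7.92.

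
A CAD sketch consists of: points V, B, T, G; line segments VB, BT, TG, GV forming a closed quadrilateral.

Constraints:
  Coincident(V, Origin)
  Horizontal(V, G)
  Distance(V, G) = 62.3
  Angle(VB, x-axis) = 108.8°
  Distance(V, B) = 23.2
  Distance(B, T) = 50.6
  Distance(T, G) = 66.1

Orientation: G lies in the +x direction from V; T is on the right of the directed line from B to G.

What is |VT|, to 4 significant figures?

27.78

V is at the origin; VG is horizontal with |VG| = 62.3 and G in +x, so G = (62.3, 0). VB runs at 108.8° with |VB| = 23.2, so B = (-7.477, 21.96). T is determined by |BT| = 50.6 and |TG| = 66.1 together: it lies at the intersection of circle(B, 50.6) and circle(G, 66.1). With |BG| = 73.15, the foot of the radical line on BG is 24.21 from B and the perpendicular offset is √(50.6² − 24.21²) = 44.43. Taking the right-of-BG solution: T = (2.279, -27.69).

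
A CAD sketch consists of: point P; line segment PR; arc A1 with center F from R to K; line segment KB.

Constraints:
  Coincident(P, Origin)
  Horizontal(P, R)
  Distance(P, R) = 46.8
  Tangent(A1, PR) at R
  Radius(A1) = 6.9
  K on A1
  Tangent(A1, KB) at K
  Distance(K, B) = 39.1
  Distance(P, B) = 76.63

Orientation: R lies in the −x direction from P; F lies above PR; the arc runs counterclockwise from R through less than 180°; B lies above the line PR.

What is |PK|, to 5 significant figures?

42.541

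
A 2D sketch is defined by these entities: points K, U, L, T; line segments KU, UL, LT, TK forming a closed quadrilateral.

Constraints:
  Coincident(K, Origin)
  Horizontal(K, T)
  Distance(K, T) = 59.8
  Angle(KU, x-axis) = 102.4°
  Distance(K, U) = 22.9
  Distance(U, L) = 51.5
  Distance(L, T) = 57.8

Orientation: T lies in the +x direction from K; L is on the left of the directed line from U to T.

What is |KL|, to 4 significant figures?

64.31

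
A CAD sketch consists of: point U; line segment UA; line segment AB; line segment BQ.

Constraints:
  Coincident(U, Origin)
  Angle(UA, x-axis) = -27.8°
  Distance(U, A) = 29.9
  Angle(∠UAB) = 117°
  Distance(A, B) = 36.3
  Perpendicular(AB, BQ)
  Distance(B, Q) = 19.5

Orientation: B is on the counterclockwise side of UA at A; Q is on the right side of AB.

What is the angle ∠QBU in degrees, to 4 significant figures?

118.1°

U is at the origin; UA runs at -27.8° with length 29.9, so A = 29.9·(cos -27.8°, sin -27.8°) = (26.45, -13.94). ∠UAB = 117.0°, so AB runs at -27.8° + (180° − 117.0°) = 35.20° from the x-axis; with |AB| = 36.3, B = A + 36.3·(cos 35.20°, sin 35.20°) = (56.11, 6.980). AB ⟂ BQ; with |BQ| = 19.5 on the right of AB, Q = B + 19.5·(0.5764, -0.8171) = (67.35, -8.955). Then cos ∠QBU = BQ·BU / (|BQ||BU|), giving 118.1°.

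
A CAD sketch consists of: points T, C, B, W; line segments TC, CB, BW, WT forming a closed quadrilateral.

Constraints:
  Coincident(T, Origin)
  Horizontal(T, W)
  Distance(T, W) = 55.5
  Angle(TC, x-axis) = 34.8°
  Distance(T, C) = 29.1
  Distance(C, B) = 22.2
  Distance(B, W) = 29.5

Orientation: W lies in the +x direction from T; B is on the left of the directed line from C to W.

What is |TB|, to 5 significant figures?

51.206

T is at the origin; TW is horizontal with |TW| = 55.5 and W in +x, so W = (55.5, 0). TC runs at 34.8° with |TC| = 29.1, so C = (23.895, 16.608). B is determined by |CB| = 22.2 and |BW| = 29.5 together: it lies at the intersection of circle(C, 22.2) and circle(W, 29.5). With |CW| = 35.702, the foot of the radical line on CW is 12.566 from C and the perpendicular offset is √(22.2² − 12.566²) = 18.301. Taking the left-of-CW solution: B = (43.532, 26.963).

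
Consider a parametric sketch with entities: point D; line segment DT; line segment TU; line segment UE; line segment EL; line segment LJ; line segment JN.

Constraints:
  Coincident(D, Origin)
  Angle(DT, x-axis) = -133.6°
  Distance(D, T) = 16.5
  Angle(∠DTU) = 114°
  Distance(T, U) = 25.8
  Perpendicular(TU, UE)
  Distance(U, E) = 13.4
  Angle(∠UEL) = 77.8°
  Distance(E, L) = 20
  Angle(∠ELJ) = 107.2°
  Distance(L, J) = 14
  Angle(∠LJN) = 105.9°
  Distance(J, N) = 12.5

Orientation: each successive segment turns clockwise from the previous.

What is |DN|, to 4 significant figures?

33.75

D is at the origin; DT runs at -133.6° with length 16.5, so T = (-11.38, -11.95). ∠DTU = 114.0° gives TU at 160.4° from the x-axis; with |TU| = 25.8, U = (-35.68, -3.294). The perpendicularity gives UE at right angles to TU, so UE runs at 70.40°; with |UE| = 13.4, E = (-31.19, 9.329). ∠UEL = 77.8° gives EL at -31.80° from the x-axis; with |EL| = 20.0, L = (-14.19, -1.210). ∠ELJ = 107.2° gives LJ at -104.6° from the x-axis; with |LJ| = 14.0, J = (-17.72, -14.76). ∠LJN = 105.9° gives JN at -178.7° from the x-axis; with |JN| = 12.5, N = (-30.22, -15.04). Then |DN| = |N − D| = 33.75.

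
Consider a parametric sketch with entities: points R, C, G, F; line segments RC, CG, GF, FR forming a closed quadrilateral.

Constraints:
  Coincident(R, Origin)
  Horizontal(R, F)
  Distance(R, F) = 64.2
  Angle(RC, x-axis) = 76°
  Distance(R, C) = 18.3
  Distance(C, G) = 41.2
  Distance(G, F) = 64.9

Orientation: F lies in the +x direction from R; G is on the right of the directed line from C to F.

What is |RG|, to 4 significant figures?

23.72

Checks: |CG| = 41.20 ✓; |GF| = 64.90 ✓.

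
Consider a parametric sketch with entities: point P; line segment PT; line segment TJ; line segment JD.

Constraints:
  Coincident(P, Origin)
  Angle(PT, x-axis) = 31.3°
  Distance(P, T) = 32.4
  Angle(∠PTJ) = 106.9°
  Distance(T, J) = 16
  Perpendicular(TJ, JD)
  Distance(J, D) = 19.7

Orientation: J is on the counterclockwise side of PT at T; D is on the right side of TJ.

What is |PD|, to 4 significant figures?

56.72

P is at the origin; PT runs at 31.3° with length 32.4, so T = 32.4·(cos 31.3°, sin 31.3°) = (27.68, 16.83). ∠PTJ = 106.9°, so TJ runs at 31.3° + (180° − 106.9°) = 104.4° from the x-axis; with |TJ| = 16.0, J = T + 16.0·(cos 104.4°, sin 104.4°) = (23.71, 32.33). TJ ⟂ JD; with |JD| = 19.7 on the right of TJ, D = J + 19.7·(0.9686, 0.2487) = (42.79, 37.23). Then |PD| = |D − P| = 56.72.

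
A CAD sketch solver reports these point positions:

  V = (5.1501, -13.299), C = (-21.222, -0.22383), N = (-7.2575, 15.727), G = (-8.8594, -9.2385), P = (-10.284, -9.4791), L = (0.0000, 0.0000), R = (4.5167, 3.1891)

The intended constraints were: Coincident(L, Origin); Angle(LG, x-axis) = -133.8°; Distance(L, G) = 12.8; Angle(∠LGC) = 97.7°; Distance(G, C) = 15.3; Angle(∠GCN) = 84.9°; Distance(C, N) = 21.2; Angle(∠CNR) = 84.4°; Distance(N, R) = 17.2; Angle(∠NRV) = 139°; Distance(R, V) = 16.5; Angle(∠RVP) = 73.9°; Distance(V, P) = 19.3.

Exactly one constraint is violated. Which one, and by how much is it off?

Distance(V, P) = 19.3 — off by 3.40.

L = (0.00, 0.00) ✓; LG at -133.8° ✓; |LG| = 12.80 ✓; ∠LGC = 97.70° ✓; |GC| = 15.30 ✓; ∠GCN = 84.90° ✓; |CN| = 21.20 ✓; ∠CNR = 84.40° ✓; |NR| = 17.20 ✓; ∠NRV = 139.0° ✓; |RV| = 16.50 ✓; ∠RVP = 73.90° ✓; |VP| = 15.90 ✗.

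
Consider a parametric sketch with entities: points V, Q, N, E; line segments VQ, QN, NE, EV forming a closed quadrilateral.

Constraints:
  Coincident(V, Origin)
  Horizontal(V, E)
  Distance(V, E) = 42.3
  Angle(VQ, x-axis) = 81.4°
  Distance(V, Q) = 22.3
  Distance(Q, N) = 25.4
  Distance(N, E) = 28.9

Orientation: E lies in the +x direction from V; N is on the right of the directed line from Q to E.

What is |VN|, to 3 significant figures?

13.5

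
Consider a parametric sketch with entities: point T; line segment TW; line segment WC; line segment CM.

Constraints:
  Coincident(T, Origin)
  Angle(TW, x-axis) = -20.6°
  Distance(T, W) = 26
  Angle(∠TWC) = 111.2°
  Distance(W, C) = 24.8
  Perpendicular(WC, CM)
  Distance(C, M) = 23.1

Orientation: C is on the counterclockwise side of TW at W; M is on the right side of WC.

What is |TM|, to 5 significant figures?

58.403

∠TWC = 111.2°, so WC runs at -20.6° + (180° − 111.2°) = 48.200° from the x-axis; with |WC| = 24.8, C = W + 24.8·(cos 48.200°, sin 48.200°) = (40.868, 9.3399). WC ⟂ CM; with |CM| = 23.1 on the right of WC, M = C + 23.1·(0.74548, -0.66653) = (58.088, -6.0570). Then |TM| = |M − T| = 58.403.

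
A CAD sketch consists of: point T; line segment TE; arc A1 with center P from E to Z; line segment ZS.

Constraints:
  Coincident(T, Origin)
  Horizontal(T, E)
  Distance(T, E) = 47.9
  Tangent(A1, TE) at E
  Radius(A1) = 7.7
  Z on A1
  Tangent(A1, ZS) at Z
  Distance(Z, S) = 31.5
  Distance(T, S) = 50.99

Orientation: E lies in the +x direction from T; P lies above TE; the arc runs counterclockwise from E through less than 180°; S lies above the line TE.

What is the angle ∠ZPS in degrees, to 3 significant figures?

76.3°

T is at the origin; T and E share the same y with |TE| = 47.9 and E on the +x side, so E = (47.9, 0.00). Tangency of A1 to TE means the radius PE is perpendicular to TE, so P = E + (0, 7.7) = (47.9, 7.70). Since PZ ⟂ ZS (tangency), |PS| = √(7.7² + 31.5²) = 32.4 regardless of where Z sits on A1. So S lies on both circle(T, 50.99) and circle(P, 32.4); the above-TE intersection is S = (34.7, 37.3). Z is the foot of the tangent from S: Z = (54.0, 12.4).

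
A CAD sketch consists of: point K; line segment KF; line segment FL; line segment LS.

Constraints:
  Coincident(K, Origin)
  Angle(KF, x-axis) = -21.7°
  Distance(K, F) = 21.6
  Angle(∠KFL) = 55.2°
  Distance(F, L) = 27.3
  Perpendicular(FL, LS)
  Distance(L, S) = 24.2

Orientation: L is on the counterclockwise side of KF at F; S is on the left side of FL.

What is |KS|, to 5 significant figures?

16.308

K is at the origin; KF runs at -21.7° with length 21.6, so F = 21.6·(cos -21.7°, sin -21.7°) = (20.069, -7.9865). ∠KFL = 55.2°, so FL runs at -21.7° + (180° − 55.2°) = 103.10° from the x-axis; with |FL| = 27.3, L = F + 27.3·(cos 103.10°, sin 103.10°) = (13.882, 18.603). FL is perpendicular to LS; with |LS| = 24.2 on the left of FL, S = L + 24.2·(-0.97398, -0.22665) = (-9.6885, 13.118). Then |KS| = |S − K| = 16.308.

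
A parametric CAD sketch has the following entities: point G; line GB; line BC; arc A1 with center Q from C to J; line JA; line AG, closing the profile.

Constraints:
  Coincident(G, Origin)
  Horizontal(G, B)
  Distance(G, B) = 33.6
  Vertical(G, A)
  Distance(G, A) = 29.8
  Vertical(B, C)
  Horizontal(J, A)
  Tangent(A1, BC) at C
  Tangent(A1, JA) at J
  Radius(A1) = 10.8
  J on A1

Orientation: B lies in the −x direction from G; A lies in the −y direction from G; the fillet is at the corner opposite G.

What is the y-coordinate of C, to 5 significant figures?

-19.000

G is at the origin; GB is horizontal with |GB| = 33.6 and B on the −x side, so B = (-33.600, 0.0000). GA is vertical with |GA| = 29.8 and A on the −y side, so A = (0.0000, -29.800). The virtual corner opposite G is at (-33.600, -29.800). A1 meets BC tangentially, so QC is at right angles to BC and tangency of A1 to JA means the radius QJ is perpendicular to JA, with radius 10.8, so the center Q sits 10.8 in from both sides at Q = (-22.800, -19.000). That places the tangent points at C = (-33.600, -19.000) on BC and J = (-22.800, -29.800) on JA. So C.y = -19.000.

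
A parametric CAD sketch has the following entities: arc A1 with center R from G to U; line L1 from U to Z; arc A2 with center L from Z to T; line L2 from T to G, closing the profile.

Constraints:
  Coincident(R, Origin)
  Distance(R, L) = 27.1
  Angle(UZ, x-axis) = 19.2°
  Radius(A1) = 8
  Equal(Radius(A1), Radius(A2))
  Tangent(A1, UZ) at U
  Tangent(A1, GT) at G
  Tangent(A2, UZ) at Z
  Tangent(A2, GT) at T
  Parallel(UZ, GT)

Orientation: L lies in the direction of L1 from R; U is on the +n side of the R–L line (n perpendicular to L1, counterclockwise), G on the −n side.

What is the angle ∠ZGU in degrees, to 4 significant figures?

59.44°

Tangency of A1 to both parallel lines with radius 8.0 puts U and G at R ± 8.0·n: U = (-2.631, 7.555), G = (2.631, -7.555). Equal radii place Z and T the same way about L: Z = L + 8.0·n = (22.96, 16.47), T = L − 8.0·n = (28.22, 1.357). Then cos ∠ZGU = GZ·GU / (|GZ||GU|), giving 59.44°.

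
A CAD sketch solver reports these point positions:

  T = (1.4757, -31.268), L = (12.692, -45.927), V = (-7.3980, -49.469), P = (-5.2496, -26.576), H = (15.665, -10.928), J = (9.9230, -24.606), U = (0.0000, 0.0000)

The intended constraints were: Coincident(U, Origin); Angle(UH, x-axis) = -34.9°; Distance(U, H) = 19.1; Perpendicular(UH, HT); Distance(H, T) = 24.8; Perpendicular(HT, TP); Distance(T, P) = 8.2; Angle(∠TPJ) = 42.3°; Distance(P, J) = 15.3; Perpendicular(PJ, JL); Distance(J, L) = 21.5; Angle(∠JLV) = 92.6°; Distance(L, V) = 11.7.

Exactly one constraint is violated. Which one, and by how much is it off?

Distance(L, V) = 11.7 — off by 8.70.

U = (0.00, 0.00) ✓; UH at -34.90° ✓; |UH| = 19.10 ✓; ∠(UH, HT) = 90.00° ✓; |HT| = 24.80 ✓; ∠(HT, TP) = 90.00° ✓; |TP| = 8.200 ✓; ∠TPJ = 42.30° ✓; |PJ| = 15.30 ✓; ∠(PJ, JL) = 90.00° ✓; |JL| = 21.50 ✓; ∠JLV = 92.60° ✓; |LV| = 20.40 ✗.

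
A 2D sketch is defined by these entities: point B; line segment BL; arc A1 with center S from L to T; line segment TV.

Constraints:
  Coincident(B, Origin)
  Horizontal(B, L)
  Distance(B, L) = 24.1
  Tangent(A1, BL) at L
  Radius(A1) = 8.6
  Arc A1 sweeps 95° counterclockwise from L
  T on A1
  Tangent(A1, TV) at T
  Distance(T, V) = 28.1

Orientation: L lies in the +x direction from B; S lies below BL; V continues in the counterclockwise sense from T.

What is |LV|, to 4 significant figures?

37.84

B is at the origin; B and L share the same y with |BL| = 24.1 and L on the +x side, so L = (24.10, 0.000). Tangency of A1 to BL means the radius SL is perpendicular to BL, so S = L + (0, -8.6) = (24.10, -8.600). On A1, L sits at bearing 90° from S; a 95° counterclockwise sweep puts T at bearing 185°, so T = S + 8.6·(cos 185°, sin 185°) = (15.53, -9.350). A1 meets TV tangentially, so ST is at right angles to TV, so TV runs along (−sin 185°, cos 185°); with |TV| = 28.1, V = (17.98, -37.34). Then |LV| = |V − L| = 37.84.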